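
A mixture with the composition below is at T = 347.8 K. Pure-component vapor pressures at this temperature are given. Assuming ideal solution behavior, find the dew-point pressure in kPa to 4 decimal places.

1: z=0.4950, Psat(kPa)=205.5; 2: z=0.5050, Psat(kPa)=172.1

Pdew = 187.1573 kPa

At the dew point ψ → 1, so Σzᵢ/Kᵢ = 1 with Kᵢ = Pᵢˢᵃᵗ/P ⇒ 1/P = Σzᵢ/Pᵢˢᵃᵗ.
1/P = 0.4950/205.5 + 0.5050/172.1 = 0.0053431 ⇒ P = 187.1573 kPa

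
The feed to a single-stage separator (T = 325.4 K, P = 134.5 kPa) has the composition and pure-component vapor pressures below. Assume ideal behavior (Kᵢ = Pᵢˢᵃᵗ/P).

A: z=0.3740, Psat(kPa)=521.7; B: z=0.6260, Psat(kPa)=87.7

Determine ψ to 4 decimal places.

Raoult's law: Kᵢ = Pᵢˢᵃᵗ/P = Pᵢˢᵃᵗ/134.5.
  K_A = 521.7/134.5 = 3.878810, K_B = 87.7/134.5 = 0.652045
Binary case is linear: z₁(K₁−1)(1+ψ(K₂−1)) + z₂(K₂−1)(1+ψ(K₁−1)) = 0
⇒ ψ = [z₁(K₁−1)+z₂(K₂−1)] / [−(K₁−1)(K₂−1)] = 0.85886/1.00170 = 0.8574

ψ = 0.8574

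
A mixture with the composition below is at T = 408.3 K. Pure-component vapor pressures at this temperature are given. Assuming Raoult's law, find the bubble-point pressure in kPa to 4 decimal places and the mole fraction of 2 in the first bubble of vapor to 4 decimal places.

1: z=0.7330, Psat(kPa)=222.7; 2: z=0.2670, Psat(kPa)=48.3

At the bubble point ψ → 0, so ΣzᵢKᵢ = 1 with Kᵢ = Pᵢˢᵃᵗ/P ⇒ P = ΣzᵢPᵢˢᵃᵗ.
P = 0.7330·222.7 + 0.2670·48.3 = 176.1352 kPa
yᵢ = zᵢPᵢˢᵃᵗ/P ⇒ y_2 = 0.2670·48.3/176.1352 = 0.0732

Pbub = 176.1352 kPa, y_2 = 0.0732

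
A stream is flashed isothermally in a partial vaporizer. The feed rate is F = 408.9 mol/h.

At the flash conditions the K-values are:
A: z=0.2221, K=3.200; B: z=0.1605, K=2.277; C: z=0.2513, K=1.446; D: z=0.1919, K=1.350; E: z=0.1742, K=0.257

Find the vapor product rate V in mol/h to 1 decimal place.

Rachford–Rice: g(V/F) = Σ zᵢ(Kᵢ−1)/(1+V/F(Kᵢ−1)) = 0.
g(0) = ΣzᵢKᵢ − 1 = 0.7434 and g(1) = 1 − Σzᵢ/Kᵢ = -0.1337, so a root lies in (0, 1).
Newton–Raphson from V/F = 0.31:
  V/F = 0.3100: g = 0.42822, g' = -0.7343 → V/F = 0.8931
  V/F = 0.8931: g = 0.00712, g' = -1.0684 → V/F = 0.8998
  V/F = 0.8998: g = -0.00008, g' = -1.0922 → V/F = 0.8997
Converged at V/F = 0.8997.
Then V = V/F·F = 0.8997·408.9 = 367.9 mol/h and L = F − V = 41.0 mol/h.

V = 367.9 mol/h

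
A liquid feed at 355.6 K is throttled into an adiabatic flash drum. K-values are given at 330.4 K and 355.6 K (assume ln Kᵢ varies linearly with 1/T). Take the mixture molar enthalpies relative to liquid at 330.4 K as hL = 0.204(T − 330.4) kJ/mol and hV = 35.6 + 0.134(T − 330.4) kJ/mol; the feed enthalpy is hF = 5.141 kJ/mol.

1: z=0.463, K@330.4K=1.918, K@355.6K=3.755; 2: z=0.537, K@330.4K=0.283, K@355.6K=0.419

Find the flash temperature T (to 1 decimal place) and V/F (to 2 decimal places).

Adiabatic flash: solve Rachford–Rice at each trial T, then check hF = ψ·hV(T) + (1−ψ)·hL(T).
  T = 330.4 K: K = (1.918, 0.283), RR gives ψ = 0.061, H_out = 2.164 kJ/mol
  T = 355.6 K: K = (3.755, 0.419), RR gives ψ = 0.602, H_out = 25.510 kJ/mol
  T = 343.0 K: K = (2.717, 0.347), RR gives ψ = 0.396, H_out = 16.322 kJ/mol
  T = 336.7 K: K = (2.290, 0.314), RR gives ψ = 0.259, H_out = 10.378 kJ/mol
  T = 333.5 K: K = (2.095, 0.298), RR gives ψ = 0.169, H_out = 6.610 kJ/mol
  T = 331.9 K: K = (2.002, 0.290), RR gives ψ = 0.116, H_out = 4.435 kJ/mol
Linear interpolation between T = 331.9 (H_out = 4.435) and T = 333.5 (H_out = 6.610) on hF = 5.141 gives T ≈ 332.4 K, at which ψ = 0.13.

T = 332.4 K, V/F = 0.13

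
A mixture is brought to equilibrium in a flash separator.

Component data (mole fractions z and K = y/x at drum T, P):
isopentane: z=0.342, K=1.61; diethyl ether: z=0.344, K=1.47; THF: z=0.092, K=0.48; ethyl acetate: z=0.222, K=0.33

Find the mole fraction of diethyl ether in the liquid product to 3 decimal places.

x_diethyl ether = 0.278

Material balance + equilibrium reduce to Σ zᵢ(Kᵢ−1)/(1+V/F(Kᵢ−1)) = 0.
g(0) = ΣzᵢKᵢ − 1 = 0.174 and g(1) = 1 − Σzᵢ/Kᵢ = -0.311, so a root lies in (0, 1).
Newton iteration, V/F⁰ = 0.52:
  V/F = 0.520: g = -0.0055, g' = -0.404 → V/F = 0.506
Converged at V/F = 0.506.
Compositions from xᵢ = zᵢ/(1+V/F(Kᵢ−1)), yᵢ = Kᵢxᵢ:
  isopentane: x = 0.261, y = 0.421
  diethyl ether: x = 0.278, y = 0.408
  THF: x = 0.125, y = 0.060
  ethyl acetate: x = 0.336, y = 0.111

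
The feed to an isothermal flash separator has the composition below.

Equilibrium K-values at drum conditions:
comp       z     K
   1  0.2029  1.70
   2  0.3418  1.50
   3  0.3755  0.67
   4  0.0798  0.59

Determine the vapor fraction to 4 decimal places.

ψ = 0.7792

Iterate (Newton) starting at ψ = 0.5:
  ψ = 0.5000: g = 0.05237, g' = -0.1891 → ψ = 0.7769
  ψ = 0.7769: g = 0.00043, g' = -0.1889 → ψ = 0.7792
Converged at ψ = 0.7792.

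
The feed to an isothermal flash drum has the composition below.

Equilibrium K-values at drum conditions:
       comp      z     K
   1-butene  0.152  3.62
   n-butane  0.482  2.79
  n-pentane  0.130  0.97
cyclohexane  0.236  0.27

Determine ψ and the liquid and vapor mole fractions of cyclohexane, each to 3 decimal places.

ψ = 0.856, x_cyclohexane = 0.629, y_cyclohexane = 0.170

Newton–Raphson from ψ = 0.49:
  ψ = 0.490: g = 0.3618, g' = -0.943 → ψ = 0.874
  ψ = 0.874: g = -0.0219, g' = -1.290 → ψ = 0.857
  ψ = 0.857: g = -0.0005, g' = -1.236 → ψ = 0.856
Converged at ψ = 0.856.
Compositions from xᵢ = zᵢ/(1+ψ(Kᵢ−1)), yᵢ = Kᵢxᵢ:
  1-butene: x = 0.047, y = 0.170
  n-butane: x = 0.190, y = 0.531
  n-pentane: x = 0.133, y = 0.129
  cyclohexane: x = 0.629, y = 0.170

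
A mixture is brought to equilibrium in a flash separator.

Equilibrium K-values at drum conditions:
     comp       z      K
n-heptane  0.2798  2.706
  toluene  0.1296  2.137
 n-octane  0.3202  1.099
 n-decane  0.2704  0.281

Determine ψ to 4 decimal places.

ψ = 0.6164

Material balance + equilibrium reduce to Σ zᵢ(Kᵢ−1)/(1+ψ(Kᵢ−1)) = 0.
Check two-phase: ΣzᵢKᵢ = 1.4620 > 1 and Σzᵢ/Kᵢ = 1.4177 > 1, so g(0) = 0.4620 > 0 and g(1) = -0.4177 < 0.
Iterate (Newton) starting at ψ = 0.5:
  ψ = 0.5000: g = 0.07821, g' = -0.6489 → ψ = 0.6205
  ψ = 0.6205: g = -0.00291, g' = -0.7083 → ψ = 0.6164
Converged at ψ = 0.6164.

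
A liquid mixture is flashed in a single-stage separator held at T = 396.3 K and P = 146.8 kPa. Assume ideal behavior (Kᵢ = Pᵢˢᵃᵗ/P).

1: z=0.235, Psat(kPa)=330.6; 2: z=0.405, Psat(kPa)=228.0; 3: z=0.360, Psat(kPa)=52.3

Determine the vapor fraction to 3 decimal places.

ψ = 0.527

Raoult's law: Kᵢ = Pᵢˢᵃᵗ/P = Pᵢˢᵃᵗ/146.8.
  K_1 = 330.6/146.8 = 2.25204, K_2 = 228.0/146.8 = 1.55313, K_3 = 52.3/146.8 = 0.35627
Newton–Raphson from ψ = 0.69:
  ψ = 0.690: g = -0.0969, g' = -0.654 → ψ = 0.542
  ψ = 0.542: g = -0.0081, g' = -0.556 → ψ = 0.527
Converged at ψ = 0.527.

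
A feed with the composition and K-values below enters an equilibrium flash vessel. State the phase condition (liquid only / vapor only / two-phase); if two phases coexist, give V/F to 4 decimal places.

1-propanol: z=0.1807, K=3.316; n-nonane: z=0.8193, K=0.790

ΣzᵢKᵢ = 1.2464; Σzᵢ/Kᵢ = 1.0916.
Both exceed 1, so a two-phase solution exists.
Material balance + equilibrium reduce to Σ zᵢ(Kᵢ−1)/(1+ψ(Kᵢ−1)) = 0.
Iterate (Newton) starting at ψ = 0.5:
  ψ = 0.5000: g = 0.00169, g' = -0.2532 → ψ = 0.5067
Converged at ψ = 0.5067.

two-phase, V/F = 0.5067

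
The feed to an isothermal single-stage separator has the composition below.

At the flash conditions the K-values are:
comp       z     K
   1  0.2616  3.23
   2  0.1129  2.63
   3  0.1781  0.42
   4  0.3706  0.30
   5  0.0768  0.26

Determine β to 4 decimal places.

β = 0.2503

Let β = V/F and solve Σ zᵢ(Kᵢ−1)/(1+β(Kᵢ−1)) = 0.
Feasibility: ΣzᵢKᵢ = 1.3478, Σzᵢ/Kᵢ = 2.0787 — both > 1, two phases present.
Iterate (Newton) starting at β = 0.61:
  β = 0.6100: g = -0.37675, g' = -1.1452 → β = 0.2810
  β = 0.2810: g = -0.03328, g' = -1.0667 → β = 0.2498
  β = 0.2498: g = 0.00050, g' = -1.1000 → β = 0.2503
Converged at β = 0.2503.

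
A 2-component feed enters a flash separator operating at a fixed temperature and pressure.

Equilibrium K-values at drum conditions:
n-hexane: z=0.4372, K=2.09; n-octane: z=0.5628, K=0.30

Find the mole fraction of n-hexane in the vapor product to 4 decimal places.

Material balance + equilibrium reduce to Σ zᵢ(Kᵢ−1)/(1+ψ(Kᵢ−1)) = 0.
g(0) = ΣzᵢKᵢ − 1 = 0.0826 and g(1) = 1 − Σzᵢ/Kᵢ = -1.0852, so a root lies in (0, 1).
Binary case is linear: z₁(K₁−1)(1+ψ(K₂−1)) + z₂(K₂−1)(1+ψ(K₁−1)) = 0
⇒ ψ = [z₁(K₁−1)+z₂(K₂−1)] / [−(K₁−1)(K₂−1)] = 0.08259/0.76300 = 0.1082
Compositions from xᵢ = zᵢ/(1+ψ(Kᵢ−1)), yᵢ = Kᵢxᵢ:
  n-hexane: x = 0.3911, y = 0.8173
  n-octane: x = 0.6089, y = 0.1827

y_n-hexane = 0.8173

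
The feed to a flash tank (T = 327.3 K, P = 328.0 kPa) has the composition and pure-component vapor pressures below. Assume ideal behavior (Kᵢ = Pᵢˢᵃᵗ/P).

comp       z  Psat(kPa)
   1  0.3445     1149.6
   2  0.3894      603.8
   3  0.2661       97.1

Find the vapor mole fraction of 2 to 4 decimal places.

Raoult's law: Kᵢ = Pᵢˢᵃᵗ/P = Pᵢˢᵃᵗ/328.0.
  K_1 = 1149.6/328.0 = 3.504878, K_2 = 603.8/328.0 = 1.840854, K_3 = 97.1/328.0 = 0.296037
Material balance + equilibrium reduce to Σ zᵢ(Kᵢ−1)/(1+β(Kᵢ−1)) = 0.
Check two-phase: ΣzᵢKᵢ = 2.0030 > 1 and Σzᵢ/Kᵢ = 1.2087 > 1, so g(0) = 1.0030 > 0 and g(1) = -0.2087 < 0.
Newton iteration, β⁰ = 0.52:
  β = 0.5200: g = 0.30710, g' = -0.8691 → β = 0.8733
  β = 0.8733: g = -0.02680, g' = -1.1930 → β = 0.8509
  β = 0.8509: g = -0.00068, g' = -1.1340 → β = 0.8503
Converged at β = 0.8503.
Compositions from xᵢ = zᵢ/(1+β(Kᵢ−1)), yᵢ = Kᵢxᵢ:
  1: x = 0.1101, y = 0.3858
  2: x = 0.2271, y = 0.4180
  3: x = 0.6629, y = 0.1962

y_2 = 0.4180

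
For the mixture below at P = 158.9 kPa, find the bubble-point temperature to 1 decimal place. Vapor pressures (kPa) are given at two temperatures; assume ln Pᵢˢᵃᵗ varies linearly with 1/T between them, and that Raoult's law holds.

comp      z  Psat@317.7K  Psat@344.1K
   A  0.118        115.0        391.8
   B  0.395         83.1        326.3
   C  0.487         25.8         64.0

T = 338.3 K

Bubble-point temperature: ΣzᵢPᵢˢᵃᵗ(T) = P. Interpolate ln Pᵢˢᵃᵗ = aᵢ + bᵢ/T.
  T = 317.7 K: ΣzᵢPᵢˢᵃᵗ = 58.96 kPa
  T = 344.1 K: ΣzᵢPᵢˢᵃᵗ = 206.29 kPa
  T = 330.9 K: ΣzᵢPᵢˢᵃᵗ = 112.66 kPa
  T = 337.5 K: ΣzᵢPᵢˢᵃᵗ = 153.23 kPa
  T = 340.8 K: ΣzᵢPᵢˢᵃᵗ = 178.01 kPa
  T = 339.1 K: ΣzᵢPᵢˢᵃᵗ = 164.84 kPa
Interpolating between 337.5 K and 339.1 K gives T ≈ 338.3 K.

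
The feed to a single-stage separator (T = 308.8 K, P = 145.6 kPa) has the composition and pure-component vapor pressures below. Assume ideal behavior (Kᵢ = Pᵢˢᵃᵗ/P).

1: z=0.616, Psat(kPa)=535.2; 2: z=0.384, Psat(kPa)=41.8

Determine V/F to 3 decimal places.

Raoult's law: Kᵢ = Pᵢˢᵃᵗ/P = Pᵢˢᵃᵗ/145.6.
  K_1 = 535.2/145.6 = 3.67582, K_2 = 41.8/145.6 = 0.28709
Rachford–Rice: g(V/F) = Σ zᵢ(Kᵢ−1)/(1+V/F(Kᵢ−1)) = 0.
Check two-phase: ΣzᵢKᵢ = 2.375 > 1 and Σzᵢ/Kᵢ = 1.505 > 1, so g(0) = 1.375 > 0 and g(1) = -0.505 < 0.
Binary case is linear: z₁(K₁−1)(1+V/F(K₂−1)) + z₂(K₂−1)(1+V/F(K₁−1)) = 0
⇒ V/F = [z₁(K₁−1)+z₂(K₂−1)] / [−(K₁−1)(K₂−1)] = 1.3745/1.9076 = 0.721

V/F = 0.721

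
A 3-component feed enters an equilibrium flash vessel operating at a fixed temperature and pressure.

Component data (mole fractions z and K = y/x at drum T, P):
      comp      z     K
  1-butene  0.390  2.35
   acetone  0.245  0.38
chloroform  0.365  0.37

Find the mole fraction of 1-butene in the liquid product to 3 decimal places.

x_1-butene = 0.317

Material balance + equilibrium reduce to Σ zᵢ(Kᵢ−1)/(1+ψ(Kᵢ−1)) = 0.
Check two-phase: ΣzᵢKᵢ = 1.145 > 1 and Σzᵢ/Kᵢ = 1.797 > 1, so g(0) = 0.145 > 0 and g(1) = -0.797 < 0.
Newton–Raphson from ψ = 0.53:
  ψ = 0.530: g = -0.2646, g' = -0.777 → ψ = 0.189
  ψ = 0.189: g = -0.0140, g' = -0.758 → ψ = 0.171
Converged at ψ = 0.171.
Compositions from xᵢ = zᵢ/(1+ψ(Kᵢ−1)), yᵢ = Kᵢxᵢ:
  1-butene: x = 0.317, y = 0.744
  acetone: x = 0.274, y = 0.104
  chloroform: x = 0.409, y = 0.151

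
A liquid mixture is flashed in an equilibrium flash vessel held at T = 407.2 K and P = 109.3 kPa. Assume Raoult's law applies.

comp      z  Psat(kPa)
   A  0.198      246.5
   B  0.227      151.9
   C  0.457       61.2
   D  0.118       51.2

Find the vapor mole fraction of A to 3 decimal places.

Raoult's law: Kᵢ = Pᵢˢᵃᵗ/P = Pᵢˢᵃᵗ/109.3.
  K_A = 246.5/109.3 = 2.25526, K_B = 151.9/109.3 = 1.38975, K_C = 61.2/109.3 = 0.55993, K_D = 51.2/109.3 = 0.46844
Newton–Raphson from ψ = 0.5:
  ψ = 0.500: g = -0.1165, g' = -0.349 → ψ = 0.166
  ψ = 0.166: g = 0.0029, g' = -0.387 → ψ = 0.174
Converged at ψ = 0.174.
Compositions from xᵢ = zᵢ/(1+ψ(Kᵢ−1)), yᵢ = Kᵢxᵢ:
  A: x = 0.163, y = 0.367
  B: x = 0.213, y = 0.295
  C: x = 0.495, y = 0.277
  D: x = 0.130, y = 0.061

y_A = 0.367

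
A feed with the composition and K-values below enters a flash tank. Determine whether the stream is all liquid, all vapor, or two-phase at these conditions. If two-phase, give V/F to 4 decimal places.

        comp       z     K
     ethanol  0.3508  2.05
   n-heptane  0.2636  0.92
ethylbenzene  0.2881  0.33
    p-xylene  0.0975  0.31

ΣzᵢKᵢ = 1.0869; Σzᵢ/Kᵢ = 1.6452.
Both exceed 1, so a two-phase solution exists.
Material balance + equilibrium reduce to Σ zᵢ(Kᵢ−1)/(1+ψ(Kᵢ−1)) = 0.
Iterate (Newton) starting at ψ = 0.57:
  ψ = 0.5700: g = -0.21484, g' = -0.6178 → ψ = 0.2223
  ψ = 0.2223: g = -0.02909, g' = -0.4993 → ψ = 0.1640
  ψ = 0.1640: g = 0.00015, g' = -0.5055 → ψ = 0.1643
Converged at ψ = 0.1643.

two-phase, V/F = 0.1643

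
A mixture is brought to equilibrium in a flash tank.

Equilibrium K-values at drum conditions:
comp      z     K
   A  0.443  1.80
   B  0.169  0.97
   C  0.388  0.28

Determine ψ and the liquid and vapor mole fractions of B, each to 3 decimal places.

ψ = 0.146, x_B = 0.170, y_B = 0.165

Rachford–Rice: g(ψ) = Σ zᵢ(Kᵢ−1)/(1+ψ(Kᵢ−1)) = 0.
g(0) = ΣzᵢKᵢ − 1 = 0.070 and g(1) = 1 − Σzᵢ/Kᵢ = -0.806, so a root lies in (0, 1).
Newton–Raphson from ψ = 0.48:
  ψ = 0.480: g = -0.1760, g' = -0.618 → ψ = 0.195
  ψ = 0.195: g = -0.0236, g' = -0.485 → ψ = 0.146
Converged at ψ = 0.146.
Compositions from xᵢ = zᵢ/(1+ψ(Kᵢ−1)), yᵢ = Kᵢxᵢ:
  A: x = 0.397, y = 0.714
  B: x = 0.170, y = 0.165
  C: x = 0.434, y = 0.121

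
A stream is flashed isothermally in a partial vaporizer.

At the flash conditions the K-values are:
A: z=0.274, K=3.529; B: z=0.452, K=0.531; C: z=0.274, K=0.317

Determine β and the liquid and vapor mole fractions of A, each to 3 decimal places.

β = 0.209, x_A = 0.179, y_A = 0.633

Rachford–Rice: g(β) = Σ zᵢ(Kᵢ−1)/(1+β(Kᵢ−1)) = 0.
g(0) = ΣzᵢKᵢ − 1 = 0.294 and g(1) = 1 − Σzᵢ/Kᵢ = -0.793, so a root lies in (0, 1).
Newton–Raphson from β = 0.65:
  β = 0.650: g = -0.3794, g' = -0.870 → β = 0.214
  β = 0.214: g = -0.0050, g' = -1.036 → β = 0.209
Converged at β = 0.209.
Compositions from xᵢ = zᵢ/(1+β(Kᵢ−1)), yᵢ = Kᵢxᵢ:
  A: x = 0.179, y = 0.633
  B: x = 0.501, y = 0.266
  C: x = 0.320, y = 0.101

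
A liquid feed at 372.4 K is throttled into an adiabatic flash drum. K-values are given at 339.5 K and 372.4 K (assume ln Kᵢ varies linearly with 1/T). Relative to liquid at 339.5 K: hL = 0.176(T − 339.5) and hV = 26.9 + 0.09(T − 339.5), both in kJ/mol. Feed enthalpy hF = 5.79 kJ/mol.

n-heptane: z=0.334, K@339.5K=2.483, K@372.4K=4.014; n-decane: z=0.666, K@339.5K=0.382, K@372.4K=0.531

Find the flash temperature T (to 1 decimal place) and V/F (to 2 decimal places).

Adiabatic flash: solve Rachford–Rice at each trial T, then check hF = ψ·hV(T) + (1−ψ)·hL(T).
  T = 339.5 K: K = (2.483, 0.382), RR gives ψ = 0.091, H_out = 2.458 kJ/mol
  T = 372.4 K: K = (4.014, 0.531), RR gives ψ = 0.491, H_out = 17.614 kJ/mol
  T = 355.9 K: K = (3.190, 0.454), RR gives ψ = 0.307, H_out = 10.715 kJ/mol
  T = 347.7 K: K = (2.823, 0.417), RR gives ψ = 0.208, H_out = 6.881 kJ/mol
  T = 343.6 K: K = (2.649, 0.399), RR gives ψ = 0.152, H_out = 4.765 kJ/mol
  T = 345.6 K: K = (2.733, 0.408), RR gives ψ = 0.180, H_out = 5.818 kJ/mol
Linear interpolation between T = 343.6 (H_out = 4.765) and T = 345.6 (H_out = 5.818) on hF = 5.79 gives T ≈ 345.5 K, at which ψ = 0.18.

T = 345.5 K, V/F = 0.18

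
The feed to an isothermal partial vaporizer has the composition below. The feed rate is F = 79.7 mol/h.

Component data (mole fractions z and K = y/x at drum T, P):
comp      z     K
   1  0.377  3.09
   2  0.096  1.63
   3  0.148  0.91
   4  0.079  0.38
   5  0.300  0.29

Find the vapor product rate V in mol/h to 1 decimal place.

V = 41.4 mol/h

Let ψ = V/F and solve Σ zᵢ(Kᵢ−1)/(1+ψ(Kᵢ−1)) = 0.
g(0) = ΣzᵢKᵢ − 1 = 0.573 and g(1) = 1 − Σzᵢ/Kᵢ = -0.586, so a root lies in (0, 1).
Iterate (Newton) starting at ψ = 0.48:
  ψ = 0.480: g = 0.0330, g' = -0.844 → ψ = 0.519
Converged at ψ = 0.519.
Then V = ψ·F = 0.5191·79.7 = 41.4 mol/h and L = F − V = 38.3 mol/h.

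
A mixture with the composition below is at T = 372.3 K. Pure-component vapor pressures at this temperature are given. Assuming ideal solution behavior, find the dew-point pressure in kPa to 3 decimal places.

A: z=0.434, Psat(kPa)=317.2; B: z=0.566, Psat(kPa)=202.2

Pdew = 239.956 kPa

At the dew point ψ → 1, so Σzᵢ/Kᵢ = 1 with Kᵢ = Pᵢˢᵃᵗ/P ⇒ 1/P = Σzᵢ/Pᵢˢᵃᵗ.
1/P = 0.434/317.2 + 0.566/202.2 = 0.004167 ⇒ P = 239.956 kPa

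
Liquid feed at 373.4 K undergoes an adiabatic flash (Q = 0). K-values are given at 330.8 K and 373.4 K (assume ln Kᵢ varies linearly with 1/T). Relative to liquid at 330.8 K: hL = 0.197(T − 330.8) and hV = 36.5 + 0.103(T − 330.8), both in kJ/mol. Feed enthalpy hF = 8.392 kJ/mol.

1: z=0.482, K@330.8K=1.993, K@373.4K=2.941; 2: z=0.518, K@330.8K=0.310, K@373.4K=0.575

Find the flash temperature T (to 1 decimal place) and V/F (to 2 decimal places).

T = 333.4 K, V/F = 0.22

Adiabatic flash: solve Rachford–Rice at each trial T, then check hF = ψ·hV(T) + (1−ψ)·hL(T).
  T = 330.8 K: K = (1.993, 0.310), RR gives ψ = 0.177, H_out = 6.457 kJ/mol
  T = 373.4 K: K = (2.941, 0.575), RR gives ψ = 0.867, H_out = 36.574 kJ/mol
  T = 352.1 K: K = (2.450, 0.430), RR gives ψ = 0.489, H_out = 21.050 kJ/mol
  T = 341.5 K: K = (2.218, 0.367), RR gives ψ = 0.336, H_out = 14.051 kJ/mol
  T = 336.1 K: K = (2.103, 0.338), RR gives ψ = 0.258, H_out = 10.337 kJ/mol
  T = 333.5 K: K = (2.049, 0.324), RR gives ψ = 0.219, H_out = 8.470 kJ/mol
  T = 332.1 K: K = (2.020, 0.317), RR gives ψ = 0.197, H_out = 7.437 kJ/mol
Linear interpolation between T = 332.1 (H_out = 7.437) and T = 333.5 (H_out = 8.470) on hF = 8.392 gives T ≈ 333.4 K, at which ψ = 0.22.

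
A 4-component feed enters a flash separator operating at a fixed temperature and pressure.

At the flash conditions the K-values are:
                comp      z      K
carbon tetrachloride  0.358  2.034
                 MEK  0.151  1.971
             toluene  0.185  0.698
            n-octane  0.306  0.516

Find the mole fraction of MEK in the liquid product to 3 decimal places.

Rachford–Rice: g(V/F) = Σ zᵢ(Kᵢ−1)/(1+V/F(Kᵢ−1)) = 0.
Check two-phase: ΣzᵢKᵢ = 1.313 > 1 and Σzᵢ/Kᵢ = 1.111 > 1, so g(0) = 0.313 > 0 and g(1) = -0.111 < 0.
Newton–Raphson from V/F = 0.5:
  V/F = 0.500: g = 0.0815, g' = -0.379 → V/F = 0.715
  V/F = 0.715: g = 0.0016, g' = -0.371 → V/F = 0.719
Converged at V/F = 0.719.
Compositions from xᵢ = zᵢ/(1+V/F(Kᵢ−1)), yᵢ = Kᵢxᵢ:
  carbon tetrachloride: x = 0.205, y = 0.418
  MEK: x = 0.089, y = 0.175
  toluene: x = 0.236, y = 0.165
  n-octane: x = 0.469, y = 0.242

x_MEK = 0.089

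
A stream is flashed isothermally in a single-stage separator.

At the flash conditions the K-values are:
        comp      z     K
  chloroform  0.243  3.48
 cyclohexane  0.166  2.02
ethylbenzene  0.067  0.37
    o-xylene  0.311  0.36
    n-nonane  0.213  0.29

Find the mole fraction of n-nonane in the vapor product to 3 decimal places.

y_n-nonane = 0.077

Let ψ = V/F and solve Σ zᵢ(Kᵢ−1)/(1+ψ(Kᵢ−1)) = 0.
Feasibility: ΣzᵢKᵢ = 1.379, Σzᵢ/Kᵢ = 1.931 — both > 1, two phases present.
Iterate (Newton) starting at ψ = 0.5:
  ψ = 0.500: g = -0.2076, g' = -0.964 → ψ = 0.285
Converged at ψ = 0.285.
Compositions from xᵢ = zᵢ/(1+ψ(Kᵢ−1)), yᵢ = Kᵢxᵢ:
  chloroform: x = 0.142, y = 0.496
  cyclohexane: x = 0.129, y = 0.260
  ethylbenzene: x = 0.082, y = 0.030
  o-xylene: x = 0.380, y = 0.137
  n-nonane: x = 0.267, y = 0.077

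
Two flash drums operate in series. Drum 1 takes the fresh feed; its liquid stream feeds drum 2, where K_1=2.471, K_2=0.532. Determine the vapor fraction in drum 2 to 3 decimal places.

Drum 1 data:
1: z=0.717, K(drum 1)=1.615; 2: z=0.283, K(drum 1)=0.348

V/F (drum 2) = 0.770

Drum 1:
Rachford–Rice: g(ψ₁) = Σ zᵢ(Kᵢ−1)/(1+ψ₁(Kᵢ−1)) = 0.
Check two-phase: ΣzᵢKᵢ = 1.256 > 1 and Σzᵢ/Kᵢ = 1.257 > 1, so g(0) = 0.256 > 0 and g(1) = -0.257 < 0.
Binary case is linear: z₁(K₁−1)(1+ψ₁(K₂−1)) + z₂(K₂−1)(1+ψ₁(K₁−1)) = 0
⇒ ψ₁ = [z₁(K₁−1)+z₂(K₂−1)] / [−(K₁−1)(K₂−1)] = 0.2564/0.4010 = 0.640
Drum-1 compositions:
  1: x = 0.515, y = 0.831
  2: x = 0.485, y = 0.169
Drum-2 feed = drum-1 liquid: z₂ = (0.5146, 0.4854).
Drum 2:
Material balance + equilibrium reduce to Σ zᵢ(Kᵢ−1)/(1+ψ₂(Kᵢ−1)) = 0.
Check two-phase: ΣzᵢKᵢ = 1.530 > 1 and Σzᵢ/Kᵢ = 1.121 > 1, so g(0) = 0.530 > 0 and g(1) = -0.121 < 0.
Binary case is linear: z₁(K₁−1)(1+ψ₂(K₂−1)) + z₂(K₂−1)(1+ψ₂(K₁−1)) = 0
⇒ ψ₂ = [z₁(K₁−1)+z₂(K₂−1)] / [−(K₁−1)(K₂−1)] = 0.5298/0.6884 = 0.770
  1: x = 0.241, y = 0.596
  2: x = 0.759, y = 0.404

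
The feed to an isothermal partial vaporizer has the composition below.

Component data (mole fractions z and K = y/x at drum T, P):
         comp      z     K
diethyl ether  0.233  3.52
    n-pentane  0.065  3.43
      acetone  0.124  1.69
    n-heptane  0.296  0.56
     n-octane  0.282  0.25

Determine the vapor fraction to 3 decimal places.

Material balance + equilibrium reduce to Σ zᵢ(Kᵢ−1)/(1+ψ(Kᵢ−1)) = 0.
Feasibility: ΣzᵢKᵢ = 1.489, Σzᵢ/Kᵢ = 1.815 — both > 1, two phases present.
Newton iteration, ψ⁰ = 0.5:
  ψ = 0.500: g = -0.1106, g' = -0.901 → ψ = 0.377
Converged at ψ = 0.377.

ψ = 0.377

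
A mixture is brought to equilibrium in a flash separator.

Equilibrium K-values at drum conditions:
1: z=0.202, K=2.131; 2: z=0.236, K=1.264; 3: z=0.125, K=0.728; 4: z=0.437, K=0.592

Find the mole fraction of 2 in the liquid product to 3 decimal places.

Rachford–Rice: g(β) = Σ zᵢ(Kᵢ−1)/(1+β(Kᵢ−1)) = 0.
Check two-phase: ΣzᵢKᵢ = 1.078 > 1 and Σzᵢ/Kᵢ = 1.191 > 1, so g(0) = 0.078 > 0 and g(1) = -0.191 < 0.
Newton iteration, β⁰ = 0.36:
  β = 0.360: g = -0.0274, g' = -0.256 → β = 0.253
  β = 0.253: g = 0.0008, g' = -0.272 → β = 0.256
Converged at β = 0.256.
Compositions from xᵢ = zᵢ/(1+β(Kᵢ−1)), yᵢ = Kᵢxᵢ:
  1: x = 0.157, y = 0.334
  2: x = 0.221, y = 0.279
  3: x = 0.134, y = 0.098
  4: x = 0.488, y = 0.289

x_2 = 0.221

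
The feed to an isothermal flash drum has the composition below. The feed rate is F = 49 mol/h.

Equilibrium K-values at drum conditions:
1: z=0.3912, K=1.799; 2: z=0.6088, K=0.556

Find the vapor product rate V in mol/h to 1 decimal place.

V = 5.8 mol/h

Iterate (Newton) starting at V/F = 0.7:
  V/F = 0.7000: g = -0.19175, g' = -0.3554 → V/F = 0.1604
  V/F = 0.1604: g = -0.01399, g' = -0.3353 → V/F = 0.1187
  V/F = 0.1187: g = 0.00014, g' = -0.3421 → V/F = 0.1191
Converged at V/F = 0.1191.
Then V = V/F·F = 0.1191·49 = 5.8 mol/h and L = F − V = 43.2 mol/h.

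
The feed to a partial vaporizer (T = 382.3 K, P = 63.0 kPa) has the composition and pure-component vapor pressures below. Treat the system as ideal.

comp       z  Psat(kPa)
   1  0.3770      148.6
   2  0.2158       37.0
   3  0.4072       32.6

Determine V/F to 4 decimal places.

V/F = 0.3631

Raoult's law: Kᵢ = Pᵢˢᵃᵗ/P = Pᵢˢᵃᵗ/63.0.
  K_1 = 148.6/63.0 = 2.358730, K_2 = 37.0/63.0 = 0.587302, K_3 = 32.6/63.0 = 0.517460
Material balance + equilibrium reduce to Σ zᵢ(Kᵢ−1)/(1+V/F(Kᵢ−1)) = 0.
Check two-phase: ΣzᵢKᵢ = 1.2267 > 1 and Σzᵢ/Kᵢ = 1.3142 > 1, so g(0) = 0.2267 > 0 and g(1) = -0.3142 < 0.
Iterate (Newton) starting at V/F = 0.45:
  V/F = 0.4500: g = -0.04248, g' = -0.4782 → V/F = 0.3612
  V/F = 0.3612: g = 0.00100, g' = -0.5030 → V/F = 0.3631
Converged at V/F = 0.3631.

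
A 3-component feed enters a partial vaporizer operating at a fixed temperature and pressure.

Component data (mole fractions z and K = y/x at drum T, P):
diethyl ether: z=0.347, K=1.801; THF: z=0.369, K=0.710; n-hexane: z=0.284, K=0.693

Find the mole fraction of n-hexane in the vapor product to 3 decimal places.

y_n-hexane = 0.221

Material balance + equilibrium reduce to Σ zᵢ(Kᵢ−1)/(1+ψ(Kᵢ−1)) = 0.
g(0) = ΣzᵢKᵢ − 1 = 0.084 and g(1) = 1 − Σzᵢ/Kᵢ = -0.122, so a root lies in (0, 1).
Iterate (Newton) starting at ψ = 0.5:
  ψ = 0.500: g = -0.0297, g' = -0.193 → ψ = 0.346
  ψ = 0.346: g = 0.0011, g' = -0.208 → ψ = 0.351
Converged at ψ = 0.351.
Compositions from xᵢ = zᵢ/(1+ψ(Kᵢ−1)), yᵢ = Kᵢxᵢ:
  diethyl ether: x = 0.271, y = 0.488
  THF: x = 0.411, y = 0.292
  n-hexane: x = 0.318, y = 0.221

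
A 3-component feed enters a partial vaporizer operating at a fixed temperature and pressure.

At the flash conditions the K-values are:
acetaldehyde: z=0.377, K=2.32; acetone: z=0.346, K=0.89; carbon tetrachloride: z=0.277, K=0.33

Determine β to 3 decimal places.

β = 0.462

Rachford–Rice: g(β) = Σ zᵢ(Kᵢ−1)/(1+β(Kᵢ−1)) = 0.
Feasibility: ΣzᵢKᵢ = 1.274, Σzᵢ/Kᵢ = 1.391 — both > 1, two phases present.
Iterate (Newton) starting at β = 0.44:
  β = 0.440: g = 0.0116, g' = -0.518 → β = 0.462
Converged at β = 0.462.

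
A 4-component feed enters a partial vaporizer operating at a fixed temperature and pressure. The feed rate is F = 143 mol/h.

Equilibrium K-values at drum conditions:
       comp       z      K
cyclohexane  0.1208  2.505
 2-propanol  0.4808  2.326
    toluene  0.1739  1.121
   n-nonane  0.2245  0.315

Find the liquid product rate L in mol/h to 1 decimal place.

Material balance + equilibrium reduce to Σ zᵢ(Kᵢ−1)/(1+V/F(Kᵢ−1)) = 0.
Check two-phase: ΣzᵢKᵢ = 1.6866 > 1 and Σzᵢ/Kᵢ = 1.1228 > 1, so g(0) = 0.6866 > 0 and g(1) = -0.1228 < 0.
Iterate (Newton) starting at V/F = 0.5:
  V/F = 0.5000: g = 0.27306, g' = -0.6407 → V/F = 0.9262
  V/F = 0.9262: g = -0.03967, g' = -1.0084 → V/F = 0.8868
  V/F = 0.8868: g = -0.00192, g' = -0.9146 → V/F = 0.8847
Converged at V/F = 0.8847.
Then V = V/F·F = 0.8847·143 = 126.5 mol/h and L = F − V = 16.5 mol/h.

L = 16.5 mol/h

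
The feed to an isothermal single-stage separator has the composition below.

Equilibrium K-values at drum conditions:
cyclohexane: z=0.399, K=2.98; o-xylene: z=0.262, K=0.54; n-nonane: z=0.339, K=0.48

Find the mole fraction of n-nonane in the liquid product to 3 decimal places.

x_n-nonane = 0.459

Material balance + equilibrium reduce to Σ zᵢ(Kᵢ−1)/(1+V/F(Kᵢ−1)) = 0.
Check two-phase: ΣzᵢKᵢ = 1.493 > 1 and Σzᵢ/Kᵢ = 1.325 > 1, so g(0) = 0.493 > 0 and g(1) = -0.325 < 0.
Newton iteration, V/F⁰ = 0.63:
  V/F = 0.630: g = -0.0803, g' = -0.622 → V/F = 0.501
  V/F = 0.501: g = 0.0017, g' = -0.656 → V/F = 0.503
Converged at V/F = 0.503.
Compositions from xᵢ = zᵢ/(1+V/F(Kᵢ−1)), yᵢ = Kᵢxᵢ:
  cyclohexane: x = 0.200, y = 0.595
  o-xylene: x = 0.341, y = 0.184
  n-nonane: x = 0.459, y = 0.220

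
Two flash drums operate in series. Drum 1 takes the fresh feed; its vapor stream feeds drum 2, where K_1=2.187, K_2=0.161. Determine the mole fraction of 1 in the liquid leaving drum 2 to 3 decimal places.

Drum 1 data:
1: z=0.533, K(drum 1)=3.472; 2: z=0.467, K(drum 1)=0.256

Drum 1:
Let ψ₁ = V/F and solve Σ zᵢ(Kᵢ−1)/(1+ψ₁(Kᵢ−1)) = 0.
Feasibility: ΣzᵢKᵢ = 1.970, Σzᵢ/Kᵢ = 1.978 — both > 1, two phases present.
Newton–Raphson from ψ₁ = 0.46:
  ψ₁ = 0.460: g = 0.0883, g' = -1.311 → ψ₁ = 0.527
Converged at ψ₁ = 0.527.
Drum-1 compositions:
  1: x = 0.231, y = 0.803
  2: x = 0.769, y = 0.197
Drum-2 feed = drum-1 vapor: z₂ = (0.8032, 0.1968).
Drum 2:
Rachford–Rice: g(ψ₂) = Σ zᵢ(Kᵢ−1)/(1+ψ₂(Kᵢ−1)) = 0.
Check two-phase: ΣzᵢKᵢ = 1.788 > 1 and Σzᵢ/Kᵢ = 1.589 > 1, so g(0) = 0.788 > 0 and g(1) = -0.589 < 0.
Binary case is linear: z₁(K₁−1)(1+ψ₂(K₂−1)) + z₂(K₂−1)(1+ψ₂(K₁−1)) = 0
⇒ ψ₂ = [z₁(K₁−1)+z₂(K₂−1)] / [−(K₁−1)(K₂−1)] = 0.7883/0.9959 = 0.792
  1: x = 0.414, y = 0.906
  2: x = 0.586, y = 0.094

x_1 (drum 2) = 0.414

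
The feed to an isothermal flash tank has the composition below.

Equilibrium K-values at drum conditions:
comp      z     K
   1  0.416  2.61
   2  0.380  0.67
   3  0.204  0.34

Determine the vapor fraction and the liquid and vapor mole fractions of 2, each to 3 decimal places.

Material balance + equilibrium reduce to Σ zᵢ(Kᵢ−1)/(1+ψ(Kᵢ−1)) = 0.
Feasibility: ΣzᵢKᵢ = 1.410, Σzᵢ/Kᵢ = 1.327 — both > 1, two phases present.
Newton–Raphson from ψ = 0.5:
  ψ = 0.500: g = 0.0199, g' = -0.588 → ψ = 0.534
Converged at ψ = 0.534.
Compositions from xᵢ = zᵢ/(1+ψ(Kᵢ−1)), yᵢ = Kᵢxᵢ:
  1: x = 0.224, y = 0.584
  2: x = 0.461, y = 0.309
  3: x = 0.315, y = 0.107

ψ = 0.534, x_2 = 0.461, y_2 = 0.309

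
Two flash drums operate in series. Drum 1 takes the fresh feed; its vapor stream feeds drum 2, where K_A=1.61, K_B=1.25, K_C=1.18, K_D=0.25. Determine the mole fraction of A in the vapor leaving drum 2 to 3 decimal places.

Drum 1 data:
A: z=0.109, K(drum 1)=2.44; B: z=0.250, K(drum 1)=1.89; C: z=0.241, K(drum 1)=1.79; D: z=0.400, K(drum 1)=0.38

y_A (drum 2) = 0.211

Drum 1:
Rachford–Rice: g(ψ₁) = Σ zᵢ(Kᵢ−1)/(1+ψ₁(Kᵢ−1)) = 0.
g(0) = ΣzᵢKᵢ − 1 = 0.322 and g(1) = 1 − Σzᵢ/Kᵢ = -0.364, so a root lies in (0, 1).
Iterate (Newton) starting at ψ₁ = 0.69:
  ψ₁ = 0.690: g = -0.0936, g' = -0.666 → ψ₁ = 0.549
  ψ₁ = 0.549: g = -0.0062, g' = -0.587 → ψ₁ = 0.539
Converged at ψ₁ = 0.539.
Drum-1 compositions:
  A: x = 0.061, y = 0.150
  B: x = 0.169, y = 0.319
  C: x = 0.169, y = 0.303
  D: x = 0.601, y = 0.228
Drum-2 feed = drum-1 vapor: z₂ = (0.1498, 0.3194, 0.3026, 0.2282).
Drum 2:
Material balance + equilibrium reduce to Σ zᵢ(Kᵢ−1)/(1+ψ₂(Kᵢ−1)) = 0.
Feasibility: ΣzᵢKᵢ = 1.055, Σzᵢ/Kᵢ = 1.518 — both > 1, two phases present.
Iterate (Newton) starting at ψ₂ = 0.5:
  ψ₂ = 0.500: g = -0.0829, g' = -0.385 → ψ₂ = 0.285
  ψ₂ = 0.285: g = -0.0135, g' = -0.274 → ψ₂ = 0.236
  ψ₂ = 0.236: g = -0.0004, g' = -0.259 → ψ₂ = 0.234
Converged at ψ₂ = 0.234.
  A: x = 0.131, y = 0.211
  B: x = 0.302, y = 0.377
  C: x = 0.290, y = 0.343
  D: x = 0.277, y = 0.069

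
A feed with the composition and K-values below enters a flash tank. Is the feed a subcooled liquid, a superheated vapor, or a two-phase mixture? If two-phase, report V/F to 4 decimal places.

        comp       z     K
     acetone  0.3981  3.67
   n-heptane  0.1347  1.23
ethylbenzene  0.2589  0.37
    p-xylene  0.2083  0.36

ΣzᵢKᵢ = 1.7975; Σzᵢ/Kᵢ = 1.4963.
Both exceed 1, so a two-phase solution exists.
Rachford–Rice: g(ψ) = Σ zᵢ(Kᵢ−1)/(1+ψ(Kᵢ−1)) = 0.
Newton iteration, ψ⁰ = 0.31:
  ψ = 0.3100: g = 0.24148, g' = -1.1473 → ψ = 0.5205
  ψ = 0.5205: g = 0.02988, g' = -0.9220 → ψ = 0.5529
  ψ = 0.5529: g = 0.00013, g' = -0.9148 → ψ = 0.5530
Converged at ψ = 0.5530.

two-phase, V/F = 0.5530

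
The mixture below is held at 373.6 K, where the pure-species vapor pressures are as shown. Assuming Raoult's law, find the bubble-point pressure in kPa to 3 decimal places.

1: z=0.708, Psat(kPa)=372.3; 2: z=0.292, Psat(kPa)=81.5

Pbub = 287.386 kPa

At the bubble point ψ → 0, so ΣzᵢKᵢ = 1 with Kᵢ = Pᵢˢᵃᵗ/P ⇒ P = ΣzᵢPᵢˢᵃᵗ.
P = 0.708·372.3 + 0.292·81.5 = 287.386 kPa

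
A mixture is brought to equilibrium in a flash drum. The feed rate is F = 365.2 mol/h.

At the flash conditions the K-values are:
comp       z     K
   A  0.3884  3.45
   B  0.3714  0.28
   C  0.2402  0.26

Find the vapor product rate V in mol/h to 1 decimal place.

Material balance + equilibrium reduce to Σ zᵢ(Kᵢ−1)/(1+β(Kᵢ−1)) = 0.
Check two-phase: ΣzᵢKᵢ = 1.5064 > 1 and Σzᵢ/Kᵢ = 2.3629 > 1, so g(0) = 0.5064 > 0 and g(1) = -1.3629 < 0.
Newton–Raphson from β = 0.5:
  β = 0.5000: g = -0.27229, g' = -1.2724 → β = 0.2860
  β = 0.2860: g = -0.00270, g' = -1.3230 → β = 0.2840
Converged at β = 0.2840.
Then V = β·F = 0.2840·365.2 = 103.7 mol/h and L = F − V = 261.5 mol/h.

V = 103.7 mol/h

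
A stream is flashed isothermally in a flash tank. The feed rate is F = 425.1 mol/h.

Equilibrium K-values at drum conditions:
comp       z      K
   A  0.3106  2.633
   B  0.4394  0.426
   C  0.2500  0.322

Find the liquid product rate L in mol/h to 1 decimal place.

Rachford–Rice: g(V/F) = Σ zᵢ(Kᵢ−1)/(1+V/F(Kᵢ−1)) = 0.
Check two-phase: ΣzᵢKᵢ = 1.0855 > 1 and Σzᵢ/Kᵢ = 1.9258 > 1, so g(0) = 0.0855 > 0 and g(1) = -0.9258 < 0.
Newton–Raphson from V/F = 0.5:
  V/F = 0.5000: g = -0.33094, g' = -0.7988 → V/F = 0.0857
  V/F = 0.0857: g = -0.00029, g' = -0.9271 → V/F = 0.0854
Converged at V/F = 0.0854.
Then V = V/F·F = 0.0854·425.1 = 36.3 mol/h and L = F − V = 388.8 mol/h.

L = 388.8 mol/h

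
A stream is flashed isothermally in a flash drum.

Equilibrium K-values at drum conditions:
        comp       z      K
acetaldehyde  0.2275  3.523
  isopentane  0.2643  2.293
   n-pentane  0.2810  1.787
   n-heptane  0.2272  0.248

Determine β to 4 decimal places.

Let β = V/F and solve Σ zᵢ(Kᵢ−1)/(1+β(Kᵢ−1)) = 0.
g(0) = ΣzᵢKᵢ − 1 = 0.9660 and g(1) = 1 − Σzᵢ/Kᵢ = -0.2532, so a root lies in (0, 1).
Iterate (Newton) starting at β = 0.47:
  β = 0.4700: g = 0.37234, g' = -0.8741 → β = 0.8959
  β = 0.8959: g = -0.05963, g' = -1.4980 → β = 0.8561
  β = 0.8561: g = -0.00373, g' = -1.3194 → β = 0.8533
Converged at β = 0.8533.

β = 0.8533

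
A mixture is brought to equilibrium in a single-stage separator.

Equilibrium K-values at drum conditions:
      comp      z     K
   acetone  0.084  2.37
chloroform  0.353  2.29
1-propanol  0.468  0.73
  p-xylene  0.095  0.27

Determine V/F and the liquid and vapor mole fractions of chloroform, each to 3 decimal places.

Material balance + equilibrium reduce to Σ zᵢ(Kᵢ−1)/(1+V/F(Kᵢ−1)) = 0.
Check two-phase: ΣzᵢKᵢ = 1.375 > 1 and Σzᵢ/Kᵢ = 1.183 > 1, so g(0) = 0.375 > 0 and g(1) = -0.183 < 0.
Newton–Raphson from V/F = 0.68:
  V/F = 0.680: g = 0.0097, g' = -0.460 → V/F = 0.701
Converged at V/F = 0.701.
Compositions from xᵢ = zᵢ/(1+V/F(Kᵢ−1)), yᵢ = Kᵢxᵢ:
  acetone: x = 0.043, y = 0.102
  chloroform: x = 0.185, y = 0.425
  1-propanol: x = 0.577, y = 0.421
  p-xylene: x = 0.195, y = 0.053

V/F = 0.701, x_chloroform = 0.185, y_chloroform = 0.425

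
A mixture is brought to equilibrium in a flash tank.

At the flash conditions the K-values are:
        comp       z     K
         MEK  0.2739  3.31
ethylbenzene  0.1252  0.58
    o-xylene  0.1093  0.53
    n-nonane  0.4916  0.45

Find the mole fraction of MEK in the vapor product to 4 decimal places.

y_MEK = 0.6046

Material balance + equilibrium reduce to Σ zᵢ(Kᵢ−1)/(1+V/F(Kᵢ−1)) = 0.
Check two-phase: ΣzᵢKᵢ = 1.2584 > 1 and Σzᵢ/Kᵢ = 1.5973 > 1, so g(0) = 0.2584 > 0 and g(1) = -0.5973 < 0.
Newton–Raphson from V/F = 0.5:
  V/F = 0.5000: g = -0.21305, g' = -0.6743 → V/F = 0.1840
  V/F = 0.1840: g = 0.02992, g' = -0.9586 → V/F = 0.2152
  V/F = 0.2152: g = 0.00094, g' = -0.8999 → V/F = 0.2163
Converged at V/F = 0.2163.
Compositions from xᵢ = zᵢ/(1+V/F(Kᵢ−1)), yᵢ = Kᵢxᵢ:
  MEK: x = 0.1826, y = 0.6046
  ethylbenzene: x = 0.1377, y = 0.0799
  o-xylene: x = 0.1217, y = 0.0645
  n-nonane: x = 0.5580, y = 0.2511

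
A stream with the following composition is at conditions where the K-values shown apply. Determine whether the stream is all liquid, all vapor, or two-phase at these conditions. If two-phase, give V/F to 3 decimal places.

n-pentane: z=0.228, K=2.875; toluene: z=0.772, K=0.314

ΣzᵢKᵢ = 0.898; Σzᵢ/Kᵢ = 2.538.
Since ΣzᵢKᵢ < 1 the mixture is below its bubble point — single liquid phase.

all liquid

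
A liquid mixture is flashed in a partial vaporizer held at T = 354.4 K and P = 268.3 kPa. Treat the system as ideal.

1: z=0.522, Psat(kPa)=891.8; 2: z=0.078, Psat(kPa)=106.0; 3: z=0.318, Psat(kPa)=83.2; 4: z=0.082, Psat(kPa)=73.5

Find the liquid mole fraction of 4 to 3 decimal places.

x_4 = 0.138

Raoult's law: Kᵢ = Pᵢˢᵃᵗ/P = Pᵢˢᵃᵗ/268.3.
  K_1 = 891.8/268.3 = 3.32389, K_2 = 106.0/268.3 = 0.39508, K_3 = 83.2/268.3 = 0.31010, K_4 = 73.5/268.3 = 0.27395
Let β = V/F and solve Σ zᵢ(Kᵢ−1)/(1+β(Kᵢ−1)) = 0.
g(0) = ΣzᵢKᵢ − 1 = 0.887 and g(1) = 1 − Σzᵢ/Kᵢ = -0.679, so a root lies in (0, 1).
Newton iteration, β⁰ = 0.39:
  β = 0.390: g = 0.1914, g' = -1.192 → β = 0.551
  β = 0.551: g = 0.0085, g' = -1.120 → β = 0.558
Converged at β = 0.558.
Compositions from xᵢ = zᵢ/(1+β(Kᵢ−1)), yᵢ = Kᵢxᵢ:
  1: x = 0.227, y = 0.755
  2: x = 0.118, y = 0.047
  3: x = 0.517, y = 0.160
  4: x = 0.138, y = 0.038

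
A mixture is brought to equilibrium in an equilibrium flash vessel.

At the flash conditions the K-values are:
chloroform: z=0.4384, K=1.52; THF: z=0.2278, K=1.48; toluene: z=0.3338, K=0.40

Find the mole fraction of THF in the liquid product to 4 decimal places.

Let ψ = V/F and solve Σ zᵢ(Kᵢ−1)/(1+ψ(Kᵢ−1)) = 0.
Check two-phase: ΣzᵢKᵢ = 1.1370 > 1 and Σzᵢ/Kᵢ = 1.2768 > 1, so g(0) = 0.1370 > 0 and g(1) = -0.2768 < 0.
Iterate (Newton) starting at ψ = 0.46:
  ψ = 0.4600: g = -0.00310, g' = -0.3417 → ψ = 0.4509
Converged at ψ = 0.4509.
Compositions from xᵢ = zᵢ/(1+ψ(Kᵢ−1)), yᵢ = Kᵢxᵢ:
  chloroform: x = 0.3551, y = 0.5398
  THF: x = 0.1873, y = 0.2772
  toluene: x = 0.4576, y = 0.1830

x_THF = 0.1873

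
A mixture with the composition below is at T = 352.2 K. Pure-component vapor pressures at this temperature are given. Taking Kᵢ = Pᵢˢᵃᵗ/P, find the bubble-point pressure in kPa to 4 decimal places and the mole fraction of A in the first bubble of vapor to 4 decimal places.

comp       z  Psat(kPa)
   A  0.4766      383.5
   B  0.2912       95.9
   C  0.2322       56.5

At the bubble point ψ → 0, so ΣzᵢKᵢ = 1 with Kᵢ = Pᵢˢᵃᵗ/P ⇒ P = ΣzᵢPᵢˢᵃᵗ.
P = 0.4766·383.5 + 0.2912·95.9 + 0.2322·56.5 = 223.8215 kPa
yᵢ = zᵢPᵢˢᵃᵗ/P ⇒ y_A = 0.4766·383.5/223.8215 = 0.8166

Pbub = 223.8215 kPa, y_A = 0.8166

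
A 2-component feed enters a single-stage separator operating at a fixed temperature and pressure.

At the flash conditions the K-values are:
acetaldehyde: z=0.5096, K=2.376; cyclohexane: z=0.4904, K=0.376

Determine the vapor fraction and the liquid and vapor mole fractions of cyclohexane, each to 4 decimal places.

Material balance + equilibrium reduce to Σ zᵢ(Kᵢ−1)/(1+ψ(Kᵢ−1)) = 0.
Check two-phase: ΣzᵢKᵢ = 1.3952 > 1 and Σzᵢ/Kᵢ = 1.5187 > 1, so g(0) = 0.3952 > 0 and g(1) = -0.5187 < 0.
Binary case is linear: z₁(K₁−1)(1+ψ(K₂−1)) + z₂(K₂−1)(1+ψ(K₁−1)) = 0
⇒ ψ = [z₁(K₁−1)+z₂(K₂−1)] / [−(K₁−1)(K₂−1)] = 0.39520/0.85862 = 0.4603
Compositions from xᵢ = zᵢ/(1+ψ(Kᵢ−1)), yᵢ = Kᵢxᵢ:
  acetaldehyde: x = 0.3120, y = 0.7413
  cyclohexane: x = 0.6880, y = 0.2587

ψ = 0.4603, x_cyclohexane = 0.6880, y_cyclohexane = 0.2587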